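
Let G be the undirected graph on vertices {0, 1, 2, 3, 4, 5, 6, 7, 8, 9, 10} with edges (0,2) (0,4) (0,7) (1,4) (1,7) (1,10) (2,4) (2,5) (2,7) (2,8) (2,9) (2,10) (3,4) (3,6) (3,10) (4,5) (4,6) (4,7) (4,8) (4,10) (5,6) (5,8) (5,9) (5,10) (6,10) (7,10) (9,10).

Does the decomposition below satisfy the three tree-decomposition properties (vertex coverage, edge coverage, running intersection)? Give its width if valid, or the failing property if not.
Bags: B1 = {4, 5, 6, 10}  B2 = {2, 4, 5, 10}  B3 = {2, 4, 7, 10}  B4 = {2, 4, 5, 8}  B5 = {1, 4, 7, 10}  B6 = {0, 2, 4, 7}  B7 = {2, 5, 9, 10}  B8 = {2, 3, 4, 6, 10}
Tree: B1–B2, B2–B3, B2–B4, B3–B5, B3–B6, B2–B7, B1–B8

No — bags containing vertex 2 are not connected in the tree.

A tree decomposition must satisfy three properties: every vertex lies in some bag; for every edge, both endpoints lie together in some bag; and for every vertex, the bags containing it form a connected subtree. Here bags containing vertex 2 are not connected in the tree, so the decomposition is invalid.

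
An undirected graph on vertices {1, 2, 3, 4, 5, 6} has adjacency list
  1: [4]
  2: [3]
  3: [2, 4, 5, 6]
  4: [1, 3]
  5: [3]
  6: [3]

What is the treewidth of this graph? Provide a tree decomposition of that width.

The largest bag has 2 vertices, giving width 1; this decomposition certifies tw(G) ≤ 1. Any graph with an edge has treewidth ≥ 1, and G has the edge 5–3. The upper and lower bounds meet at 1, so that is the treewidth.

Treewidth 1.
One such decomposition:
Bags: B1 = {3, 5}  B2 = {2, 3}  B3 = {3, 4}  B4 = {3, 6}  B5 = {1, 4}
Tree: B1–B2, B1–B3, B2–B4, B3–B5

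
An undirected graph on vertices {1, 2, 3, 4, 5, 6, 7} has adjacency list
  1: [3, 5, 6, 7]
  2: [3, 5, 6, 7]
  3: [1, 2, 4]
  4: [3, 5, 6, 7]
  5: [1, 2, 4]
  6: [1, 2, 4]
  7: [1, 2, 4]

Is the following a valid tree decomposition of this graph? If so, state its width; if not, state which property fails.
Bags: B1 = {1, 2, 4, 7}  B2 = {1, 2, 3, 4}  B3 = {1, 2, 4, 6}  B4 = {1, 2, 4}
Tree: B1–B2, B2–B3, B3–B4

No — vertex 5 appears in no bag.

A tree decomposition must satisfy three properties: every vertex lies in some bag; for every edge, both endpoints lie together in some bag; and for every vertex, the bags containing it form a connected subtree. Here vertex 5 appears in no bag, so the decomposition is invalid.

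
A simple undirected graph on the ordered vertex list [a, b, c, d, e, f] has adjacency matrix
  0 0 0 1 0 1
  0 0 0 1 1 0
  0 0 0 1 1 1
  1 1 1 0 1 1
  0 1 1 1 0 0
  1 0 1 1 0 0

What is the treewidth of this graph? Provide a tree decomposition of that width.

Treewidth 2.
Bags: B1 = {c, d, f}  B2 = {a, d, f}  B3 = {c, d, e}  B4 = {b, d, e}
Tree: B1–B2, B1–B3, B3–B4

Every bag has size at most 3, so the width is 3 − 1 = 2 and tw(G) ≤ 2. Conversely, {c, d, e} is a clique of size 3, and the vertices of any clique must share a bag in every tree decomposition; so some bag has ≥ 3 vertices and tw(G) ≥ 2. Combining the bounds, tw(G) = 2.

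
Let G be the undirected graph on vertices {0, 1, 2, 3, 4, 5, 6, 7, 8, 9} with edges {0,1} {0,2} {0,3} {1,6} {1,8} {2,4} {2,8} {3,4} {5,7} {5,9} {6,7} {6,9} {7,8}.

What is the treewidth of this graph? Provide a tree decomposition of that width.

The largest bag has 3 vertices, giving width 2; this decomposition certifies tw(G) ≤ 2. For the lower bound, G contains the cycle 5–9–6–7–5, so G is not a forest; only forests have treewidth ≤ 1, hence tw(G) ≥ 2. Combining the bounds, tw(G) = 2.

Treewidth 2.
One such decomposition:
Bags: B1 = {5, 7, 9}  B2 = {6, 7, 9}  B3 = {6, 7, 8}  B4 = {1, 6, 8}  B5 = {1, 2, 8}  B6 = {0, 1, 2}  B7 = {0, 2, 4}  B8 = {0, 3, 4}
Tree: B1–B2, B2–B3, B3–B4, B4–B5, B5–B6, B6–B7, B7–B8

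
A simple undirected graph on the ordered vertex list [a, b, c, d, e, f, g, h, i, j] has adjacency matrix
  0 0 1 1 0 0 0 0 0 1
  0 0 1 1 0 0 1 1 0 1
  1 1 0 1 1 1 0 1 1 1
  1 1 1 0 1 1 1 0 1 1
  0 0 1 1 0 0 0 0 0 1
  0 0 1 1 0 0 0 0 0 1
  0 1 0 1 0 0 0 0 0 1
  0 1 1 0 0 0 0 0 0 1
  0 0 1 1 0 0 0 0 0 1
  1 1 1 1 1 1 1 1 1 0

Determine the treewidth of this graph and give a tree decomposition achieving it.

Treewidth 3.
Bags: B1 = {b, d, g, j}  B2 = {b, c, d, j}  B3 = {a, c, d, j}  B4 = {b, c, h, j}  B5 = {c, d, i, j}  B6 = {c, d, f, j}  B7 = {c, d, e, j}
Tree: B1–B2, B2–B3, B2–B4, B3–B5, B5–B6, B5–B7

Every bag has size at most 4, so the width is 4 − 1 = 3 and tw(G) ≤ 3. On the other hand G contains the 4-clique {b, d, g, j}. A clique must lie in a single bag of any decomposition, so no decomposition can have width below 3. Hence tw(G) = 3 exactly.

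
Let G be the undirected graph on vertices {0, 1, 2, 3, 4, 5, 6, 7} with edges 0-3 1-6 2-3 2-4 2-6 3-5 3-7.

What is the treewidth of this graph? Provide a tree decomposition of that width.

Each bag holds 2 vertices, so the decomposition has width 1, which upper-bounds the treewidth. Any graph with an edge has treewidth ≥ 1, and G has the edge 2–6. Combining the bounds, tw(G) = 1.

Treewidth 1.
One such decomposition:
Bags: B1 = {2, 6}  B2 = {2, 3}  B3 = {0, 3}  B4 = {1, 6}  B5 = {3, 7}  B6 = {3, 5}  B7 = {2, 4}
Tree: B1–B2, B2–B3, B1–B4, B2–B5, B5–B6, B1–B7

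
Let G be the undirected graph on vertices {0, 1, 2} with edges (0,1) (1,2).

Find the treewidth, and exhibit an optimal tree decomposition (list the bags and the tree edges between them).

The largest bag has 2 vertices, giving width 1; this decomposition certifies tw(G) ≤ 1. G has an edge, so its treewidth is at least 1. Hence tw(G) = 1 exactly.

Treewidth 1.
One such decomposition:
Bags: B1 = {0, 1}  B2 = {1, 2}
Tree: B1–B2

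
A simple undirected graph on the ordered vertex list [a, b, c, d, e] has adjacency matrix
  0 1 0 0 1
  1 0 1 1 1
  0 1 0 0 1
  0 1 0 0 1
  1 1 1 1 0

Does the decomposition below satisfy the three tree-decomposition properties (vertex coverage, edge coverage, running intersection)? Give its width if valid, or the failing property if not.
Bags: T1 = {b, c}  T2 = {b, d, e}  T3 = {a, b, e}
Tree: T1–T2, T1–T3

No — edge (e,c) lies in no bag.

A tree decomposition must satisfy three properties: every vertex lies in some bag; for every edge, both endpoints lie together in some bag; and for every vertex, the bags containing it form a connected subtree. Here edge (e,c) lies in no bag, so the decomposition is invalid.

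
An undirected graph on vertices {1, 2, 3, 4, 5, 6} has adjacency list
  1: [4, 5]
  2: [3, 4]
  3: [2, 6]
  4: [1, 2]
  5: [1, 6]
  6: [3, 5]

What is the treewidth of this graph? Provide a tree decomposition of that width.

Every bag has size at most 3, so the width is 3 − 1 = 2 and tw(G) ≤ 2. The edges 5–6–3–2–4–1–5 form a cycle, so G is not a tree and its treewidth is at least 2. Combining the bounds, tw(G) = 2.

Treewidth 2.
Bags: B1 = {3, 5, 6}  B2 = {2, 3, 5}  B3 = {2, 4, 5}  B4 = {1, 4, 5}
Tree: B1–B2, B2–B3, B3–B4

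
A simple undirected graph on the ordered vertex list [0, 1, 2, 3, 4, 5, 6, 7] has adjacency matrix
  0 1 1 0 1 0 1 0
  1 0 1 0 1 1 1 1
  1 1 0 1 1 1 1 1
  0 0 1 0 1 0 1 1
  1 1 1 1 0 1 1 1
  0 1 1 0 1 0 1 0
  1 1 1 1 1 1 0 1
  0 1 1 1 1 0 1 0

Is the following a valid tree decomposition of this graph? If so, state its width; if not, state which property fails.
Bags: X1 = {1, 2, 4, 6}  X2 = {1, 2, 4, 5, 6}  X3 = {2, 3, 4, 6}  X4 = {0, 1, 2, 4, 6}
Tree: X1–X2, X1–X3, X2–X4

A tree decomposition must satisfy three properties: every vertex lies in some bag; for every edge, both endpoints lie together in some bag; and for every vertex, the bags containing it form a connected subtree. Here vertex 7 appears in no bag, so the decomposition is invalid.

No — vertex 7 appears in no bag.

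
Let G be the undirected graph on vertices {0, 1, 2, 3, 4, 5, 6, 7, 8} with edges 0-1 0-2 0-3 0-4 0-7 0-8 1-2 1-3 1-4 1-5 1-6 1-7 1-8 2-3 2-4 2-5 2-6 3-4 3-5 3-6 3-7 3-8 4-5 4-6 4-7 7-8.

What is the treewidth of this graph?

A width-4 tree decomposition is:
Bags: B1 = {1, 2, 3, 4, 6}  B2 = {0, 1, 2, 3, 4}  B3 = {0, 1, 3, 4, 7}  B4 = {0, 1, 3, 7, 8}  B5 = {1, 2, 3, 4, 5}
Tree: B1–B2, B2–B3, B3–B4, B1–B5
Each bag holds 5 vertices, so the decomposition has width 4, which upper-bounds the treewidth. Conversely, {0, 1, 3, 7, 8} is a clique of size 5, and the vertices of any clique must share a bag in every tree decomposition; so some bag has ≥ 5 vertices and tw(G) ≥ 4. The upper and lower bounds meet at 4, so that is the treewidth.

4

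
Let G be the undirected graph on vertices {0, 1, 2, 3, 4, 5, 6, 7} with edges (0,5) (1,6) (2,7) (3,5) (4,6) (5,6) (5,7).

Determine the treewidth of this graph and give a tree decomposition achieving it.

Treewidth 1.
Bags: B1 = {5, 6}  B2 = {1, 6}  B3 = {5, 7}  B4 = {3, 5}  B5 = {4, 6}  B6 = {2, 7}  B7 = {0, 5}
Tree: B1–B2, B1–B3, B3–B4, B2–B5, B3–B6, B1–B7

Every bag has size at most 2, so the width is 2 − 1 = 1 and tw(G) ≤ 1. Any graph with an edge has treewidth ≥ 1, and G has the edge 5–6. Hence tw(G) = 1 exactly.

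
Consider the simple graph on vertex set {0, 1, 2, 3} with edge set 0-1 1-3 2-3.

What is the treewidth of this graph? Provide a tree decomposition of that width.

Treewidth 1.
One optimal decomposition is:
Bags: B1 = {2, 3}  B2 = {1, 3}  B3 = {0, 1}
Tree: B1–B2, B2–B3

Each bag holds 2 vertices, so the decomposition has width 1, which upper-bounds the treewidth. Any graph with an edge has treewidth ≥ 1, and G has the edge 2–3. Combining the bounds, tw(G) = 1.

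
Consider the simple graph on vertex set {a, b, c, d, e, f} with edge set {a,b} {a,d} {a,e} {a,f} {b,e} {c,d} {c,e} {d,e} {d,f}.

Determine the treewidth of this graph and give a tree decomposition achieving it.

Every bag has size at most 3, so the width is 3 − 1 = 2 and tw(G) ≤ 2. On the other hand G contains the 3-clique {c, d, e}. A clique must lie in a single bag of any decomposition, so no decomposition can have width below 2. Therefore the treewidth is 2.

Treewidth 2.
One optimal decomposition is:
Bags: B1 = {a, b, e}  B2 = {a, d, e}  B3 = {c, d, e}  B4 = {a, d, f}
Tree: B1–B2, B2–B3, B2–B4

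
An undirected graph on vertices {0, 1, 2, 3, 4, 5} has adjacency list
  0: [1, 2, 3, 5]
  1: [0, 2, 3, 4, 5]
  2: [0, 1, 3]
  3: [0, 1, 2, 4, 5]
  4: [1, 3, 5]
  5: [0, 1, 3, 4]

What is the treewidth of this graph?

A width-3 tree decomposition is:
Bags: B1 = {0, 1, 3, 5}  B2 = {1, 3, 4, 5}  B3 = {0, 1, 2, 3}
Tree: B1–B2, B1–B3
The largest bag has 4 vertices, giving width 3; this decomposition certifies tw(G) ≤ 3. Conversely, {0, 1, 2, 3} is a clique of size 4, and the vertices of any clique must share a bag in every tree decomposition; so some bag has ≥ 4 vertices and tw(G) ≥ 3. Combining the bounds, tw(G) = 3.

3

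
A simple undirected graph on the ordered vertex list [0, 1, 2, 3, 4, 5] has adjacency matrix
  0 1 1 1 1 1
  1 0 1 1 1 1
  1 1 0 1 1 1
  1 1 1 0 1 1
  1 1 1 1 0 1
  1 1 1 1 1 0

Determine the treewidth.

5

A width-5 tree decomposition is:
Bags: B1 = {0, 1, 2, 3, 4, 5}
Tree: (single bag)
With just one bag of size 6, the width is 6 − 1 = 5, so tw(G) ≤ 5. On the other hand G contains the 6-clique {0, 1, 2, 3, 4, 5}. A clique must lie in a single bag of any decomposition, so no decomposition can have width below 5. Therefore the treewidth is 5.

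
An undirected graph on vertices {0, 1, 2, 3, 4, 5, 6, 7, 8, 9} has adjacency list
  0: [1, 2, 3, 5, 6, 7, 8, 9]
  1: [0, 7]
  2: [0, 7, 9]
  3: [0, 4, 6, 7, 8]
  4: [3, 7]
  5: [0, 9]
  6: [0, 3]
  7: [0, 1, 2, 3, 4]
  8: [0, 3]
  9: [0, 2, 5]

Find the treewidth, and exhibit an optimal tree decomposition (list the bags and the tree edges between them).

Every bag has size at most 3, so the width is 3 − 1 = 2 and tw(G) ≤ 2. On the other hand G contains the 3-clique {0, 1, 7}. A clique must lie in a single bag of any decomposition, so no decomposition can have width below 2. Hence tw(G) = 2 exactly.

Treewidth 2.
Bags: B1 = {0, 3, 7}  B2 = {0, 2, 7}  B3 = {0, 2, 9}  B4 = {0, 5, 9}  B5 = {0, 1, 7}  B6 = {0, 3, 6}  B7 = {3, 4, 7}  B8 = {0, 3, 8}
Tree: B1–B2, B2–B3, B3–B4, B2–B5, B1–B6, B1–B7, B1–B8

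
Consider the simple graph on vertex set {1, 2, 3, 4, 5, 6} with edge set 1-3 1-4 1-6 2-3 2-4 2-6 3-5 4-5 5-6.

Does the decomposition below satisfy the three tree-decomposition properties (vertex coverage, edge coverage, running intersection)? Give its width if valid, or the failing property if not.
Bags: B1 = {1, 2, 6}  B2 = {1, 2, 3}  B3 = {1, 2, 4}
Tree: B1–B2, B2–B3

No — vertex 5 appears in no bag.

A tree decomposition must satisfy three properties: every vertex lies in some bag; for every edge, both endpoints lie together in some bag; and for every vertex, the bags containing it form a connected subtree. Here vertex 5 appears in no bag, so the decomposition is invalid.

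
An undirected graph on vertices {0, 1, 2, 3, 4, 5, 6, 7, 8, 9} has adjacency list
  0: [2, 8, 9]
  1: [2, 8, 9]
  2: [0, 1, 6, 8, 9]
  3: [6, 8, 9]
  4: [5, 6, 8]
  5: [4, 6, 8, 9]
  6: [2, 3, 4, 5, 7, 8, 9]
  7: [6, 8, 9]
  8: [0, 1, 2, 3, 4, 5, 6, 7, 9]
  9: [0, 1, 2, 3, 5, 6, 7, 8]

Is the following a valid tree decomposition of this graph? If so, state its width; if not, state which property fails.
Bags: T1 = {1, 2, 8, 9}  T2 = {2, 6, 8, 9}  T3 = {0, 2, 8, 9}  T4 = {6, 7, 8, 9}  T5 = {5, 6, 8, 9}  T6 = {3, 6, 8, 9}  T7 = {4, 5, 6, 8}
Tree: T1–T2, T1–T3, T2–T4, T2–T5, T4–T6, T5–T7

Yes; width 3.

Checking the three conditions: (i) the bags cover all of {0, 1, 2, 3, 4, 5, 6, 7, 8, 9}; (ii) for each edge, some bag contains both endpoints; (iii) the bags containing any fixed vertex form a subtree. All hold, so the decomposition is valid with width 4 − 1 = 3.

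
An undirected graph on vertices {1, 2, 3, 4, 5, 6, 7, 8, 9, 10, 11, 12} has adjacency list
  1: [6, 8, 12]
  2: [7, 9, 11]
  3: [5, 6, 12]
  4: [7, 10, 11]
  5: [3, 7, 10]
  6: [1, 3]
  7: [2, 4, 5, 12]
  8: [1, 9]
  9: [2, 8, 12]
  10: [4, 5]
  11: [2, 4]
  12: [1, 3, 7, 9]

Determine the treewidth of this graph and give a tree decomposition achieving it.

Treewidth 3.
One optimal decomposition is:
Bags: B1 = {2, 4, 10, 11}  B2 = {2, 4, 7, 10}  B3 = {2, 5, 7, 10}  B4 = {2, 5, 7, 9}  B5 = {5, 7, 9, 12}  B6 = {3, 5, 9, 12}  B7 = {3, 8, 9, 12}  B8 = {1, 3, 8, 12}  B9 = {1, 3, 6, 8}
Tree: B1–B2, B2–B3, B3–B4, B4–B5, B5–B6, B6–B7, B7–B8, B8–B9

Every bag has size at most 4, so the width is 4 − 1 = 3 and tw(G) ≤ 3. For the lower bound: the 4 vertex sets {4,10,11}, {2}, {7}, {3,5,9,12} are disjoint, each induces a connected subgraph, and every pair is joined by at least one edge of G. Contracting each set to a single vertex therefore yields K_{4} as a minor, and since treewidth is minor-monotone, tw(G) ≥ tw(K_{4}) = 3. Hence tw(G) = 3 exactly.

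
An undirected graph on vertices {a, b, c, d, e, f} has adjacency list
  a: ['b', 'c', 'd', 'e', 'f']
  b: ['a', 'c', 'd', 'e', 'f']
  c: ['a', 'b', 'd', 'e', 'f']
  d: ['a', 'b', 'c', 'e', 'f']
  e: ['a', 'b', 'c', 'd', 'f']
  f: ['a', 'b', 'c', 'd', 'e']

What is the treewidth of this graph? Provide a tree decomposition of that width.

Treewidth 5.
Bags: B1 = {a, b, c, d, e, f}
Tree: (single bag)

With just one bag of size 6, the width is 6 − 1 = 5, so tw(G) ≤ 5. For the lower bound, the 6 vertices {a, b, c, d, e, f} are pairwise adjacent, and any tree decomposition puts a clique entirely inside one bag — forcing width ≥ 5. The upper and lower bounds meet at 5, so that is the treewidth.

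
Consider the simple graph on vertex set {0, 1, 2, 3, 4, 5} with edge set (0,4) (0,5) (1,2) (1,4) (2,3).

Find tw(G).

1

A width-1 tree decomposition is:
Bags: B1 = {0, 5}  B2 = {0, 4}  B3 = {1, 4}  B4 = {1, 2}  B5 = {2, 3}
Tree: B1–B2, B2–B3, B3–B4, B4–B5
Every bag has size at most 2, so the width is 2 − 1 = 1 and tw(G) ≤ 1. Any graph with an edge has treewidth ≥ 1, and G has the edge 5–0. The upper and lower bounds meet at 1, so that is the treewidth.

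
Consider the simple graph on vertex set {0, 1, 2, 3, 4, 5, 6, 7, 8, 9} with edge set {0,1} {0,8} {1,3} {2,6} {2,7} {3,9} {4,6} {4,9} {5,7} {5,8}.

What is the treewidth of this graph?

A width-2 tree decomposition is:
Bags: B1 = {3, 4, 9}  B2 = {3, 4, 6}  B3 = {2, 3, 6}  B4 = {2, 3, 7}  B5 = {3, 5, 7}  B6 = {3, 5, 8}  B7 = {0, 3, 8}  B8 = {0, 1, 3}
Tree: B1–B2, B2–B3, B3–B4, B4–B5, B5–B6, B6–B7, B7–B8
The largest bag has 3 vertices, giving width 2; this decomposition certifies tw(G) ≤ 2. Since 3–9–4–6–2–7–5–8–0–1–3 is a cycle in G, G is not acyclic. Forests are exactly the graphs of treewidth ≤ 1, so tw(G) ≥ 2. The upper and lower bounds meet at 2, so that is the treewidth.

2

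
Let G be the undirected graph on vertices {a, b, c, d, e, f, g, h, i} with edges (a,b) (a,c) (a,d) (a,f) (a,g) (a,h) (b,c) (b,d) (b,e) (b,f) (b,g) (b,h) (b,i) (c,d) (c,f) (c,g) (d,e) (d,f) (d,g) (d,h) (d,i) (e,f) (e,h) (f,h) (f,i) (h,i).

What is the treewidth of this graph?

A width-4 tree decomposition is:
Bags: B1 = {a, b, c, d, g}  B2 = {a, b, c, d, f}  B3 = {a, b, d, f, h}  B4 = {b, d, f, h, i}  B5 = {b, d, e, f, h}
Tree: B1–B2, B2–B3, B3–B4, B4–B5
The largest bag has 5 vertices, giving width 4; this decomposition certifies tw(G) ≤ 4. Conversely, {a, b, c, d, g} is a clique of size 5, and the vertices of any clique must share a bag in every tree decomposition; so some bag has ≥ 5 vertices and tw(G) ≥ 4. Combining the bounds, tw(G) = 4.

4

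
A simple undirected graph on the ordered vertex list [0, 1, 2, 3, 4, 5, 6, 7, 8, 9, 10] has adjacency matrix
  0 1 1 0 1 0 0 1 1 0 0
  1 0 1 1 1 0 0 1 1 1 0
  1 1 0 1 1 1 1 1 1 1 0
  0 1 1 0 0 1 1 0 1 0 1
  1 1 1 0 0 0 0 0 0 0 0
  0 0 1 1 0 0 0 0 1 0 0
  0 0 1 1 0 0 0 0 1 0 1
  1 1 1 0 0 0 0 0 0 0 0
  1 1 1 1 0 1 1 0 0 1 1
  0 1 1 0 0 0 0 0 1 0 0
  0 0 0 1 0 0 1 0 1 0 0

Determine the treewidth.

A width-3 tree decomposition is:
Bags: B1 = {1, 2, 3, 8}  B2 = {2, 3, 6, 8}  B3 = {2, 3, 5, 8}  B4 = {1, 2, 8, 9}  B5 = {0, 1, 2, 8}  B6 = {3, 6, 8, 10}  B7 = {0, 1, 2, 4}  B8 = {0, 1, 2, 7}
Tree: B1–B2, B2–B3, B1–B4, B1–B5, B2–B6, B5–B7, B7–B8
Each bag holds 4 vertices, so the decomposition has width 3, which upper-bounds the treewidth. On the other hand G contains the 4-clique {0, 1, 2, 8}. A clique must lie in a single bag of any decomposition, so no decomposition can have width below 3. Hence tw(G) = 3 exactly.

3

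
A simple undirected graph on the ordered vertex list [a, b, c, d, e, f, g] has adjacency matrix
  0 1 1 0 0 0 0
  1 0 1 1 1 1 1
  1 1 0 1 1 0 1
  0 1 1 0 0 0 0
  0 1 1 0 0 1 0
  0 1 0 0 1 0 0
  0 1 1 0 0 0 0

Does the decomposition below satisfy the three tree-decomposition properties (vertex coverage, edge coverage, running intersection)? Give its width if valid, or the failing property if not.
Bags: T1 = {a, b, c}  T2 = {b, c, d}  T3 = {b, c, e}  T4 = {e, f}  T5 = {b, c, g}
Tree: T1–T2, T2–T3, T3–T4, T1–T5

No — edge (b,f) lies in no bag.

A tree decomposition must satisfy three properties: every vertex lies in some bag; for every edge, both endpoints lie together in some bag; and for every vertex, the bags containing it form a connected subtree. Here edge (b,f) lies in no bag, so the decomposition is invalid.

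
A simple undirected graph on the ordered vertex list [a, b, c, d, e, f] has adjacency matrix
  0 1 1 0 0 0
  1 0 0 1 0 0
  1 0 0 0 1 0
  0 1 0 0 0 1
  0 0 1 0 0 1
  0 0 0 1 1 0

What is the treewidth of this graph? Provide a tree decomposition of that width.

Every bag has size at most 3, so the width is 3 − 1 = 2 and tw(G) ≤ 2. The edges b–d–f–e–c–a–b form a cycle, so G is not a tree and its treewidth is at least 2. Hence tw(G) = 2 exactly.

Treewidth 2.
Bags: B1 = {b, d, f}  B2 = {b, e, f}  B3 = {b, c, e}  B4 = {a, b, c}
Tree: B1–B2, B2–B3, B3–B4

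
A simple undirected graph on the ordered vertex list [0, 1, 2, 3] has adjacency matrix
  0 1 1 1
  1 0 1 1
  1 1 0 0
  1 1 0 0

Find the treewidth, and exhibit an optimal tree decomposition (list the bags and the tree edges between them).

Treewidth 2.
One optimal decomposition is:
Bags: B1 = {0, 1, 3}  B2 = {0, 1, 2}
Tree: B1–B2

The largest bag has 3 vertices, giving width 2; this decomposition certifies tw(G) ≤ 2. Conversely, {0, 1, 2} is a clique of size 3, and the vertices of any clique must share a bag in every tree decomposition; so some bag has ≥ 3 vertices and tw(G) ≥ 2. Combining the bounds, tw(G) = 2.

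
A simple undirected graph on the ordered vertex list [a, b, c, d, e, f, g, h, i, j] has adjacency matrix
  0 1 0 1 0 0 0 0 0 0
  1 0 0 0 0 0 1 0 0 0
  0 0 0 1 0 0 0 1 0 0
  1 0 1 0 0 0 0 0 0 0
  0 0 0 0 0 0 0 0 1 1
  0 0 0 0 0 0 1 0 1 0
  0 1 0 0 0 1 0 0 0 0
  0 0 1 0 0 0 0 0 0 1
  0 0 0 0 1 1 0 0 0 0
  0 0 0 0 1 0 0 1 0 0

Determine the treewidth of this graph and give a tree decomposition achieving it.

Treewidth 2.
One optimal decomposition is:
Bags: B1 = {a, c, d}  B2 = {a, b, c}  B3 = {b, c, g}  B4 = {c, f, g}  B5 = {c, f, i}  B6 = {c, e, i}  B7 = {c, e, j}  B8 = {c, h, j}
Tree: B1–B2, B2–B3, B3–B4, B4–B5, B5–B6, B6–B7, B7–B8

The largest bag has 3 vertices, giving width 2; this decomposition certifies tw(G) ≤ 2. For the lower bound, G contains the cycle c–d–a–b–g–f–i–e–j–h–c, so G is not a forest; only forests have treewidth ≤ 1, hence tw(G) ≥ 2. The upper and lower bounds meet at 2, so that is the treewidth.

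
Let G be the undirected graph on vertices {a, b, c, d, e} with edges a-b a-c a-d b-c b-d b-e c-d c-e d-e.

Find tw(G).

3

A width-3 tree decomposition is:
Bags: B1 = {b, c, d, e}  B2 = {a, b, c, d}
Tree: B1–B2
The largest bag has 4 vertices, giving width 3; this decomposition certifies tw(G) ≤ 3. Conversely, {b, c, d, e} is a clique of size 4, and the vertices of any clique must share a bag in every tree decomposition; so some bag has ≥ 4 vertices and tw(G) ≥ 3. Therefore the treewidth is 3.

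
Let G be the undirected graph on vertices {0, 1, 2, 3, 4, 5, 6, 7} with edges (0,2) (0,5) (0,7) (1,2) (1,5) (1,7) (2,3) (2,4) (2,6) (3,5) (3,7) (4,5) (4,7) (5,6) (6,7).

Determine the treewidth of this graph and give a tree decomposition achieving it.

Each bag holds 4 vertices, so the decomposition has width 3, which upper-bounds the treewidth. For the lower bound: the 4 vertex sets {1,7}, {0,2}, {5}, {4} are disjoint, each induces a connected subgraph, and every pair is joined by at least one edge of G. Contracting each set to a single vertex therefore yields K_{4} as a minor, and since treewidth is minor-monotone, tw(G) ≥ tw(K_{4}) = 3. Combining the bounds, tw(G) = 3.

Treewidth 3.
Bags: B1 = {1, 2, 5, 7}  B2 = {0, 2, 5, 7}  B3 = {2, 4, 5, 7}  B4 = {2, 3, 5, 7}  B5 = {2, 5, 6, 7}
Tree: B1–B2, B2–B3, B3–B4, B4–B5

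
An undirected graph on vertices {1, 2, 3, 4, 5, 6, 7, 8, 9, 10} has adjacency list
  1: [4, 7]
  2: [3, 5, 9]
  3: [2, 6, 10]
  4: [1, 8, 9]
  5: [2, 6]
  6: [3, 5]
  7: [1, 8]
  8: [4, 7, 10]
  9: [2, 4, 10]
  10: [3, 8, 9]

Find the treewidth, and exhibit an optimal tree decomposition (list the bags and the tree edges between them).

Treewidth 2.
Bags: B1 = {1, 7, 8}  B2 = {1, 4, 8}  B3 = {4, 8, 10}  B4 = {4, 9, 10}  B5 = {3, 9, 10}  B6 = {2, 3, 9}  B7 = {2, 3, 6}  B8 = {2, 5, 6}
Tree: B1–B2, B2–B3, B3–B4, B4–B5, B5–B6, B6–B7, B7–B8

Every bag has size at most 3, so the width is 3 − 1 = 2 and tw(G) ≤ 2. The edges 7–1–4–8–7 form a cycle, so G is not a tree and its treewidth is at least 2. The upper and lower bounds meet at 2, so that is the treewidth.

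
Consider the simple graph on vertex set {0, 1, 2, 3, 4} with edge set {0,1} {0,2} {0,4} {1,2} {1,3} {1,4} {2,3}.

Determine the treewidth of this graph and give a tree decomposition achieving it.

Each bag holds 3 vertices, so the decomposition has width 2, which upper-bounds the treewidth. For the lower bound, the 3 vertices {0, 1, 2} are pairwise adjacent, and any tree decomposition puts a clique entirely inside one bag — forcing width ≥ 2. Combining the bounds, tw(G) = 2.

Treewidth 2.
One such decomposition:
Bags: B1 = {1, 2, 3}  B2 = {0, 1, 2}  B3 = {0, 1, 4}
Tree: B1–B2, B2–B3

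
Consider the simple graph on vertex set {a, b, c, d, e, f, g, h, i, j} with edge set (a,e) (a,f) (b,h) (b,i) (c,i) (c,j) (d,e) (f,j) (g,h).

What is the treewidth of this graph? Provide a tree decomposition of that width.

Treewidth 1.
One optimal decomposition is:
Bags: B1 = {d, e}  B2 = {a, e}  B3 = {a, f}  B4 = {f, j}  B5 = {c, j}  B6 = {c, i}  B7 = {b, i}  B8 = {b, h}  B9 = {g, h}
Tree: B1–B2, B2–B3, B3–B4, B4–B5, B5–B6, B6–B7, B7–B8, B8–B9

The largest bag has 2 vertices, giving width 1; this decomposition certifies tw(G) ≤ 1. Any graph with an edge has treewidth ≥ 1, and G has the edge d–e. Hence tw(G) = 1 exactly.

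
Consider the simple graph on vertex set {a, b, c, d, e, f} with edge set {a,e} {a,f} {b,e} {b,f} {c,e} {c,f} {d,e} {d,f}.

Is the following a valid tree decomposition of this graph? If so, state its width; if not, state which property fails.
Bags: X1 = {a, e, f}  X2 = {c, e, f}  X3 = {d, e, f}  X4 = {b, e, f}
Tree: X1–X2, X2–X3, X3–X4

Yes; width 2.

Checking the three conditions: (i) the bags cover all of {a, b, c, d, e, f}; (ii) for each edge, some bag contains both endpoints; (iii) the bags containing any fixed vertex form a subtree. All hold, so the decomposition is valid with width 3 − 1 = 2.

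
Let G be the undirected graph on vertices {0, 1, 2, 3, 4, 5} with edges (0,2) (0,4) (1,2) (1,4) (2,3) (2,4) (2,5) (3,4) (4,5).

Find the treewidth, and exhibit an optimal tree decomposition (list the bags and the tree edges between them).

The largest bag has 3 vertices, giving width 2; this decomposition certifies tw(G) ≤ 2. Conversely, {0, 2, 4} is a clique of size 3, and the vertices of any clique must share a bag in every tree decomposition; so some bag has ≥ 3 vertices and tw(G) ≥ 2. Hence tw(G) = 2 exactly.

Treewidth 2.
Bags: B1 = {1, 2, 4}  B2 = {2, 3, 4}  B3 = {2, 4, 5}  B4 = {0, 2, 4}
Tree: B1–B2, B1–B3, B2–B4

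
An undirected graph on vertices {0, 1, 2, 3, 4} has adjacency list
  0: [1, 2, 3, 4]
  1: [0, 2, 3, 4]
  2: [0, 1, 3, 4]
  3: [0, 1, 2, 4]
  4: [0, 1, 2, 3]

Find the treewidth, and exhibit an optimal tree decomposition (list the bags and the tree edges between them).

A single bag containing all 5 vertices is trivially a valid decomposition of width 4. On the other hand G contains the 5-clique {0, 1, 2, 3, 4}. A clique must lie in a single bag of any decomposition, so no decomposition can have width below 4. Combining the bounds, tw(G) = 4.

Treewidth 4.
One such decomposition:
Bags: B1 = {0, 1, 2, 3, 4}
Tree: (single bag)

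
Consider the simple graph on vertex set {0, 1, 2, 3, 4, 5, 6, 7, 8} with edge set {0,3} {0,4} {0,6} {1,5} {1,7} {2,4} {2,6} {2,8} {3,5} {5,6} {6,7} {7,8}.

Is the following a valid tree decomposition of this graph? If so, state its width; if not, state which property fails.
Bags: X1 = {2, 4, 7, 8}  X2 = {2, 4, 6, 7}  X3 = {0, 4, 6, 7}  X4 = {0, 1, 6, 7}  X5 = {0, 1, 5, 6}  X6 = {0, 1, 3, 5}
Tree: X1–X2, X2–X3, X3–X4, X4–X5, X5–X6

Yes; width 3.

Every vertex of G appears in some bag (union = {0, 1, 2, 3, 4, 5, 6, 7, 8}); every edge is covered by a bag; and for each vertex v the set of bags containing v is connected in the bag tree. The decomposition is therefore valid. The largest bag has 4 vertices, so the width is 3.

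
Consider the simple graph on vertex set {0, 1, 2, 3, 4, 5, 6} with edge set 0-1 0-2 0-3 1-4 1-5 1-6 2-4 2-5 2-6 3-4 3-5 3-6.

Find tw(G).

A width-3 tree decomposition is:
Bags: B1 = {1, 2, 3, 5}  B2 = {1, 2, 3, 6}  B3 = {0, 1, 2, 3}  B4 = {1, 2, 3, 4}
Tree: B1–B2, B2–B3, B3–B4
The largest bag has 4 vertices, giving width 3; this decomposition certifies tw(G) ≤ 3. For the lower bound: the 4 vertex sets {1,5}, {3,6}, {2}, {0} are disjoint, each induces a connected subgraph, and every pair is joined by at least one edge of G. Contracting each set to a single vertex therefore yields K_{4} as a minor, and since treewidth is minor-monotone, tw(G) ≥ tw(K_{4}) = 3. Therefore the treewidth is 3.

3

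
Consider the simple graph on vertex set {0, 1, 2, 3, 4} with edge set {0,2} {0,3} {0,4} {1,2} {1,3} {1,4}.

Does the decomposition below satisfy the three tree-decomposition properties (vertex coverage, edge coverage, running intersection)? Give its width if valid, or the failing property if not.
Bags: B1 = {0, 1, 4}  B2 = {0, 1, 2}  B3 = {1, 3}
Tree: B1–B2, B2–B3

No — edge (0,3) lies in no bag.

A tree decomposition must satisfy three properties: every vertex lies in some bag; for every edge, both endpoints lie together in some bag; and for every vertex, the bags containing it form a connected subtree. Here edge (0,3) lies in no bag, so the decomposition is invalid.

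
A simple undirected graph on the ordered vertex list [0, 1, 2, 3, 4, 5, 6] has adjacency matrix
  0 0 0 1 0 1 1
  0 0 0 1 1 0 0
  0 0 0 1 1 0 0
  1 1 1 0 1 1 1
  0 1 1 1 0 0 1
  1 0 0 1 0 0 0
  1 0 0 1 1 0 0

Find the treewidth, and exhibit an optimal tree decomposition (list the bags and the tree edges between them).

Every bag has size at most 3, so the width is 3 − 1 = 2 and tw(G) ≤ 2. For the lower bound, the 3 vertices {0, 3, 5} are pairwise adjacent, and any tree decomposition puts a clique entirely inside one bag — forcing width ≥ 2. Therefore the treewidth is 2.

Treewidth 2.
One optimal decomposition is:
Bags: B1 = {3, 4, 6}  B2 = {0, 3, 6}  B3 = {1, 3, 4}  B4 = {2, 3, 4}  B5 = {0, 3, 5}
Tree: B1–B2, B1–B3, B1–B4, B2–B5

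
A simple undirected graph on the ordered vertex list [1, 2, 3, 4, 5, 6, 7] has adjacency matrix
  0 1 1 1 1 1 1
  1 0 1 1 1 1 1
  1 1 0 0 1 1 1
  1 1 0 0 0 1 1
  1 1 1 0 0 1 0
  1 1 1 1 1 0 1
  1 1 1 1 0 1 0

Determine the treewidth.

4

A width-4 tree decomposition is:
Bags: B1 = {1, 2, 3, 6, 7}  B2 = {1, 2, 4, 6, 7}  B3 = {1, 2, 3, 5, 6}
Tree: B1–B2, B1–B3
Every bag has size at most 5, so the width is 5 − 1 = 4 and tw(G) ≤ 4. For the lower bound, the 5 vertices {1, 2, 3, 5, 6} are pairwise adjacent, and any tree decomposition puts a clique entirely inside one bag — forcing width ≥ 4. Therefore the treewidth is 4.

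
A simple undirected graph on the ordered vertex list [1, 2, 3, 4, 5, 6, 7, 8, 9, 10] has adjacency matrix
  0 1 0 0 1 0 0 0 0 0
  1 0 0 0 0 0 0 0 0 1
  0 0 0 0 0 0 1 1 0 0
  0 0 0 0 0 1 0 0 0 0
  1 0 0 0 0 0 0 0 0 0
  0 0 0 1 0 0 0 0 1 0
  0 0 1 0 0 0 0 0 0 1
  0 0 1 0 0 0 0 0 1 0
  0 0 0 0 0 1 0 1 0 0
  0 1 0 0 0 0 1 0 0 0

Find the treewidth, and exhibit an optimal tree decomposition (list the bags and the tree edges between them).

Treewidth 1.
Bags: B1 = {1, 5}  B2 = {1, 2}  B3 = {2, 10}  B4 = {7, 10}  B5 = {3, 7}  B6 = {3, 8}  B7 = {8, 9}  B8 = {6, 9}  B9 = {4, 6}
Tree: B1–B2, B2–B3, B3–B4, B4–B5, B5–B6, B6–B7, B7–B8, B8–B9

Each bag holds 2 vertices, so the decomposition has width 1, which upper-bounds the treewidth. Any graph with an edge has treewidth ≥ 1, and G has the edge 5–1. Therefore the treewidth is 1.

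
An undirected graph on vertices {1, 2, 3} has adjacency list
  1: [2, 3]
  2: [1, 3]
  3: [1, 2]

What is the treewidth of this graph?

A width-2 tree decomposition is:
Bags: B1 = {1, 2, 3}
Tree: (single bag)
With just one bag of size 3, the width is 3 − 1 = 2, so tw(G) ≤ 2. Conversely, {1, 2, 3} is a clique of size 3, and the vertices of any clique must share a bag in every tree decomposition; so some bag has ≥ 3 vertices and tw(G) ≥ 2. The upper and lower bounds meet at 2, so that is the treewidth.

2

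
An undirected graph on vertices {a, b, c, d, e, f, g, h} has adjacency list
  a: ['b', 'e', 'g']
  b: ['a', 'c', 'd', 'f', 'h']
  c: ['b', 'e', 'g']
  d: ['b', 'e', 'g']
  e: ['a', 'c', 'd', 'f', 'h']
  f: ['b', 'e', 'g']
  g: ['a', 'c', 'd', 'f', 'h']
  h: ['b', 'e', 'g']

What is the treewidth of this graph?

A width-3 tree decomposition is:
Bags: B1 = {b, e, g, h}  B2 = {a, b, e, g}  B3 = {b, d, e, g}  B4 = {b, c, e, g}  B5 = {b, e, f, g}
Tree: B1–B2, B2–B3, B3–B4, B4–B5
Each bag holds 4 vertices, so the decomposition has width 3, which upper-bounds the treewidth. For the lower bound: the 4 vertex sets {e,h}, {a,g}, {b}, {d} are disjoint, each induces a connected subgraph, and every pair is joined by at least one edge of G. Contracting each set to a single vertex therefore yields K_{4} as a minor, and since treewidth is minor-monotone, tw(G) ≥ tw(K_{4}) = 3. The upper and lower bounds meet at 3, so that is the treewidth.

3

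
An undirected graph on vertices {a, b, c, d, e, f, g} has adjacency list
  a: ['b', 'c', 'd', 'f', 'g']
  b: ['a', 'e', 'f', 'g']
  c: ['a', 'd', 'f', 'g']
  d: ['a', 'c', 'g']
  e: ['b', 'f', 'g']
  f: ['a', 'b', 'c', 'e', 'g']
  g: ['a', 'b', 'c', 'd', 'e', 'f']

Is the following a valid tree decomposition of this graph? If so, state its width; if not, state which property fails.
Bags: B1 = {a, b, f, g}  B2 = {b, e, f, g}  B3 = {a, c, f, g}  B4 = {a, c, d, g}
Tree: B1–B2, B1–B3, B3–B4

Checking the three conditions: (i) the bags cover all of {a, b, c, d, e, f, g}; (ii) for each edge, some bag contains both endpoints; (iii) the bags containing any fixed vertex form a subtree. All hold, so the decomposition is valid with width 4 − 1 = 3.

Yes; width 3.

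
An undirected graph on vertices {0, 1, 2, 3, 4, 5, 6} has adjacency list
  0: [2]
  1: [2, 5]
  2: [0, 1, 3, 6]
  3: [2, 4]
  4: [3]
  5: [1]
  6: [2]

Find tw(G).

1

A width-1 tree decomposition is:
Bags: B1 = {1, 2}  B2 = {0, 2}  B3 = {2, 6}  B4 = {2, 3}  B5 = {3, 4}  B6 = {1, 5}
Tree: B1–B2, B1–B3, B3–B4, B4–B5, B1–B6
The largest bag has 2 vertices, giving width 1; this decomposition certifies tw(G) ≤ 1. G has an edge, so its treewidth is at least 1. Therefore the treewidth is 1.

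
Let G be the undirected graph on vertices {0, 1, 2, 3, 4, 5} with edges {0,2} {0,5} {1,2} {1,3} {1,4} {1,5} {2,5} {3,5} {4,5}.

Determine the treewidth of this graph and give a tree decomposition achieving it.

Each bag holds 3 vertices, so the decomposition has width 2, which upper-bounds the treewidth. For the lower bound, the 3 vertices {0, 2, 5} are pairwise adjacent, and any tree decomposition puts a clique entirely inside one bag — forcing width ≥ 2. Hence tw(G) = 2 exactly.

Treewidth 2.
One optimal decomposition is:
Bags: B1 = {1, 4, 5}  B2 = {1, 2, 5}  B3 = {0, 2, 5}  B4 = {1, 3, 5}
Tree: B1–B2, B2–B3, B1–B4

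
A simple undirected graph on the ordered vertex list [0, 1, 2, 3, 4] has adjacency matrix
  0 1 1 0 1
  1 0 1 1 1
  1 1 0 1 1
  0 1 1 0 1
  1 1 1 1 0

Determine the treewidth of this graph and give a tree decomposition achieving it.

Every bag has size at most 4, so the width is 4 − 1 = 3 and tw(G) ≤ 3. For the lower bound, the 4 vertices {0, 1, 2, 4} are pairwise adjacent, and any tree decomposition puts a clique entirely inside one bag — forcing width ≥ 3. Hence tw(G) = 3 exactly.

Treewidth 3.
One such decomposition:
Bags: B1 = {0, 1, 2, 4}  B2 = {1, 2, 3, 4}
Tree: B1–B2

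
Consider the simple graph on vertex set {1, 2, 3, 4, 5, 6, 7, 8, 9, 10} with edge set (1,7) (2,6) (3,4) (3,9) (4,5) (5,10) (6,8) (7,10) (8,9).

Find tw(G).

1

A width-1 tree decomposition is:
Bags: B1 = {2, 6}  B2 = {6, 8}  B3 = {8, 9}  B4 = {3, 9}  B5 = {3, 4}  B6 = {4, 5}  B7 = {5, 10}  B8 = {7, 10}  B9 = {1, 7}
Tree: B1–B2, B2–B3, B3–B4, B4–B5, B5–B6, B6–B7, B7–B8, B8–B9
Each bag holds 2 vertices, so the decomposition has width 1, which upper-bounds the treewidth. Any graph with an edge has treewidth ≥ 1, and G has the edge 2–6. The upper and lower bounds meet at 1, so that is the treewidth.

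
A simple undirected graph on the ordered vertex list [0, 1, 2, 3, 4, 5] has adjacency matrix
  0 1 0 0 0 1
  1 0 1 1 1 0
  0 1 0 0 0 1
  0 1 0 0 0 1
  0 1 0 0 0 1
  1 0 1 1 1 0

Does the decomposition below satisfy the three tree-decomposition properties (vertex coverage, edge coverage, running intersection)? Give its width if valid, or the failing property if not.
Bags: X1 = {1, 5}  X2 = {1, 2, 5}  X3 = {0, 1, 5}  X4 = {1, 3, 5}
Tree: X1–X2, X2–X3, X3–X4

A tree decomposition must satisfy three properties: every vertex lies in some bag; for every edge, both endpoints lie together in some bag; and for every vertex, the bags containing it form a connected subtree. Here vertex 4 appears in no bag, so the decomposition is invalid.

No — vertex 4 appears in no bag.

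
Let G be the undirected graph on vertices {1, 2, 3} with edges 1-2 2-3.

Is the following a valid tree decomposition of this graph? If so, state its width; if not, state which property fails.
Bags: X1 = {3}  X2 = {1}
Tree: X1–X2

No — vertex 2 appears in no bag.

A tree decomposition must satisfy three properties: every vertex lies in some bag; for every edge, both endpoints lie together in some bag; and for every vertex, the bags containing it form a connected subtree. Here vertex 2 appears in no bag, so the decomposition is invalid.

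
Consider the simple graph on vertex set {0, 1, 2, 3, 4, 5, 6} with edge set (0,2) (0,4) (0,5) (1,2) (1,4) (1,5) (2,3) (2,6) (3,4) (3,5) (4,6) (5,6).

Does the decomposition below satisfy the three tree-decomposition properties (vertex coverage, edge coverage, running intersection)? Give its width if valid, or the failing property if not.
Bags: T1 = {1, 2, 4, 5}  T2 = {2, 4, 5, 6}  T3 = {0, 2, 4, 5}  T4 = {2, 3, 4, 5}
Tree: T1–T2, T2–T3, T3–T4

Yes; width 3.

Checking the three conditions: (i) the bags cover all of {0, 1, 2, 3, 4, 5, 6}; (ii) for each edge, some bag contains both endpoints; (iii) the bags containing any fixed vertex form a subtree. All hold, so the decomposition is valid with width 4 − 1 = 3.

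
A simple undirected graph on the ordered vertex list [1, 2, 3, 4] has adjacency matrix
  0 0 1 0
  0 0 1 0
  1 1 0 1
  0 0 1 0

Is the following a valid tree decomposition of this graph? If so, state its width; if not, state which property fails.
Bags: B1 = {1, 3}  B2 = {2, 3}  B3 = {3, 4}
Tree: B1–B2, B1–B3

Yes; width 1.

Every vertex of G appears in some bag (union = {1, 2, 3, 4}); every edge is covered by a bag; and for each vertex v the set of bags containing v is connected in the bag tree. The decomposition is therefore valid. The largest bag has 2 vertices, so the width is 1.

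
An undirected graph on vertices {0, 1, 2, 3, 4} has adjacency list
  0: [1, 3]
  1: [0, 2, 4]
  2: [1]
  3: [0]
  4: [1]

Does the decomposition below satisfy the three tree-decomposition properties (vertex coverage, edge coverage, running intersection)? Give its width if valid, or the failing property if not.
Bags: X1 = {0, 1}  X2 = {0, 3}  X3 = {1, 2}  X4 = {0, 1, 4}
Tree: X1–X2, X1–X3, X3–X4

No — bags containing vertex 0 are not connected in the tree.

A tree decomposition must satisfy three properties: every vertex lies in some bag; for every edge, both endpoints lie together in some bag; and for every vertex, the bags containing it form a connected subtree. Here bags containing vertex 0 are not connected in the tree, so the decomposition is invalid.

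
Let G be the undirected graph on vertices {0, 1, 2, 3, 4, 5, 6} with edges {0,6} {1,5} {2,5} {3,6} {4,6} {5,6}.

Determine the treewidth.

A width-1 tree decomposition is:
Bags: B1 = {1, 5}  B2 = {5, 6}  B3 = {4, 6}  B4 = {0, 6}  B5 = {3, 6}  B6 = {2, 5}
Tree: B1–B2, B2–B3, B3–B4, B4–B5, B1–B6
Every bag has size at most 2, so the width is 2 − 1 = 1 and tw(G) ≤ 1. Since G has at least one edge (e.g. 1–5), it is not an edgeless graph, so tw(G) ≥ 1. The upper and lower bounds meet at 1, so that is the treewidth.

1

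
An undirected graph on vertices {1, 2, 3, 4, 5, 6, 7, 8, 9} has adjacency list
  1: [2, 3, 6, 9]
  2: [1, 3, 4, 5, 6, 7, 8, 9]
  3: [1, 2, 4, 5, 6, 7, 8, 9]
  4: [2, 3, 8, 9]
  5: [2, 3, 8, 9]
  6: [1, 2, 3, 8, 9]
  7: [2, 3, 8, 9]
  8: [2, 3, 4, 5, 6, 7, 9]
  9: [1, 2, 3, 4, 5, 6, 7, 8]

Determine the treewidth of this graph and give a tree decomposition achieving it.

The largest bag has 5 vertices, giving width 4; this decomposition certifies tw(G) ≤ 4. Conversely, {2, 3, 4, 8, 9} is a clique of size 5, and the vertices of any clique must share a bag in every tree decomposition; so some bag has ≥ 5 vertices and tw(G) ≥ 4. Therefore the treewidth is 4.

Treewidth 4.
One such decomposition:
Bags: B1 = {2, 3, 7, 8, 9}  B2 = {2, 3, 5, 8, 9}  B3 = {2, 3, 4, 8, 9}  B4 = {2, 3, 6, 8, 9}  B5 = {1, 2, 3, 6, 9}
Tree: B1–B2, B1–B3, B3–B4, B4–B5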